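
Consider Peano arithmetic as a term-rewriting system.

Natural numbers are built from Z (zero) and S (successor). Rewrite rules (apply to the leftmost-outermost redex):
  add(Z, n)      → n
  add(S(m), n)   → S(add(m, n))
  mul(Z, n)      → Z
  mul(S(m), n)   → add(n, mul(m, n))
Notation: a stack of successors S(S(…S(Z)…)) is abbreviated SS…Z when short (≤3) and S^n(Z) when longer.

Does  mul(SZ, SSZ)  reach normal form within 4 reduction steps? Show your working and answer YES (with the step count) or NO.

Answer: NO — after 4 steps the term is S(S(mul(Z, SSZ))), not yet normal

Derivation:
  start: mul(SZ, SSZ)
  →1  add(SSZ, mul(Z, SSZ))
  →2  S(add(SZ, mul(Z, SSZ)))
  →3  S(S(add(Z, mul(Z, SSZ))))
  →4  S(S(mul(Z, SSZ)))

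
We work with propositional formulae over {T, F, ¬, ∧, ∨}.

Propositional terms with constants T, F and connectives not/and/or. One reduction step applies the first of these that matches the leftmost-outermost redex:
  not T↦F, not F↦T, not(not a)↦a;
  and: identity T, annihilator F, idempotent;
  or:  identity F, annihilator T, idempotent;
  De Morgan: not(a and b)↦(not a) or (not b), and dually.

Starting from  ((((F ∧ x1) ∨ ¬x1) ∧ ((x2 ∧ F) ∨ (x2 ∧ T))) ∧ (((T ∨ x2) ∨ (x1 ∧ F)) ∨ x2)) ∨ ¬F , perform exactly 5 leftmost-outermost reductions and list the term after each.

Answer: after 5 steps: ((¬x1 ∧ x2) ∧ (((T ∨ x2) ∨ (x1 ∧ F)) ∨ x2)) ∨ ¬F

Working:
  start: ((((F ∧ x1) ∨ ¬x1) ∧ ((x2 ∧ F) ∨ (x2 ∧ T))) ∧ (((T ∨ x2) ∨ (x1 ∧ F)) ∨ x2)) ∨ ¬F
  [1] (((F ∨ ¬x1) ∧ ((x2 ∧ F) ∨ (x2 ∧ T))) ∧ (((T ∨ x2) ∨ (x1 ∧ F)) ∨ x2)) ∨ ¬F
  [2] ((¬x1 ∧ ((x2 ∧ F) ∨ (x2 ∧ T))) ∧ (((T ∨ x2) ∨ (x1 ∧ F)) ∨ x2)) ∨ ¬F
  [3] ((¬x1 ∧ (F ∨ (x2 ∧ T))) ∧ (((T ∨ x2) ∨ (x1 ∧ F)) ∨ x2)) ∨ ¬F
  [4] ((¬x1 ∧ (x2 ∧ T)) ∧ (((T ∨ x2) ∨ (x1 ∧ F)) ∨ x2)) ∨ ¬F
  [5] ((¬x1 ∧ x2) ∧ (((T ∨ x2) ∨ (x1 ∧ F)) ∨ x2)) ∨ ¬F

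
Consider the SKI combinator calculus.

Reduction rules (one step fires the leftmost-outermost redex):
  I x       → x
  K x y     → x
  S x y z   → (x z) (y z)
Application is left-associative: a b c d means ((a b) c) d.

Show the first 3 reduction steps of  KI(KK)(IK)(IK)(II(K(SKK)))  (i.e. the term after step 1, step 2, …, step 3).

Answer: after 3 steps: K(IK)(II(K(SKK)))

Reduction:
  start: KI(KK)(IK)(IK)(II(K(SKK)))
  →1  I(IK)(IK)(II(K(SKK)))
  →2  IK(IK)(II(K(SKK)))
  →3  K(IK)(II(K(SKK)))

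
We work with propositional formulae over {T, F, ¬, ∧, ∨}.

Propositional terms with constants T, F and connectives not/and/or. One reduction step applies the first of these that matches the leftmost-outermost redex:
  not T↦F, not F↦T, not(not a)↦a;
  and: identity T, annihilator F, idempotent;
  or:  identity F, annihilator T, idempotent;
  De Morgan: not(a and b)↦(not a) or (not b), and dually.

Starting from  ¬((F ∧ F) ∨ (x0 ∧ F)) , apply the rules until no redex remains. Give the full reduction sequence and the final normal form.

  start: ¬((F ∧ F) ∨ (x0 ∧ F))
  →1  ¬(F ∧ F) ∧ ¬(x0 ∧ F)
  →2  (¬F ∨ ¬F) ∧ ¬(x0 ∧ F)
  →3  ¬F ∧ ¬(x0 ∧ F)
  →4  T ∧ ¬(x0 ∧ F)
  →5  ¬(x0 ∧ F)
  →6  ¬x0 ∨ ¬F
  →7  ¬x0 ∨ T
  →8  T

Answer: normal form = T  (in 8 steps)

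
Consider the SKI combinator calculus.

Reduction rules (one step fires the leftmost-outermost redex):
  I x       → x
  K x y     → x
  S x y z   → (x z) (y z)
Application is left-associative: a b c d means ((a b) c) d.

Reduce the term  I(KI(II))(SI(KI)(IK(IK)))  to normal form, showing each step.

Answer: normal form = K  (in 8 steps)

Working:
  start: I(KI(II))(SI(KI)(IK(IK)))
  step 1: KI(II)(SI(KI)(IK(IK)))
  step 2: I(SI(KI)(IK(IK)))
  step 3: SI(KI)(IK(IK))
  step 4: I(IK(IK))(KI(IK(IK)))
  step 5: IK(IK)(KI(IK(IK)))
  step 6: K(IK)(KI(IK(IK)))
  step 7: IK
  step 8: K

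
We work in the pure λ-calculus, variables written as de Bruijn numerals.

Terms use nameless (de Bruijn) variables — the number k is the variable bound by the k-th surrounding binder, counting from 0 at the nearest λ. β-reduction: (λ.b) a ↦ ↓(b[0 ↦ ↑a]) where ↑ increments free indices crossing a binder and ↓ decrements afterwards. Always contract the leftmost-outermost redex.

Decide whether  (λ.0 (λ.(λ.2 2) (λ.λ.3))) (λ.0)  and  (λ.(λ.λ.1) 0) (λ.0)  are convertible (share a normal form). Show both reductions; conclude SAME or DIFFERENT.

Answer: SAME — A ⇓ λ.λ.0, B ⇓ λ.λ.0

Reduction:
Term A:
  start: (λ.0 (λ.(λ.2 2) (λ.λ.3))) (λ.0)
  step 1: (λ.0) (λ.(λ.(λ.0) (λ.0)) (λ.λ.λ.0))
  step 2: λ.(λ.(λ.0) (λ.0)) (λ.λ.λ.0)
  step 3: λ.(λ.0) (λ.0)
  step 4: λ.λ.0

Term B:
  start: (λ.(λ.λ.1) 0) (λ.0)
  step 1: (λ.λ.1) (λ.0)
  step 2: λ.λ.0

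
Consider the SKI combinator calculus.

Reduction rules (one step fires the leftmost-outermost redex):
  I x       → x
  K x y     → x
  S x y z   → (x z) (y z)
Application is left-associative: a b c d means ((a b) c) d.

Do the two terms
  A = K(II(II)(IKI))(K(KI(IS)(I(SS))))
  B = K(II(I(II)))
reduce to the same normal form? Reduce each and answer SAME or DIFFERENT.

Term A:
  start: K(II(II)(IKI))(K(KI(IS)(I(SS))))
  step 1: II(II)(IKI)
  step 2: I(II)(IKI)
  step 3: II(IKI)
  step 4: I(IKI)
  step 5: IKI
  step 6: KI

Term B:
  start: K(II(I(II)))
  step 1: K(I(I(II)))
  step 2: K(I(II))
  step 3: K(II)
  step 4: KI

Answer: SAME — A ⇓ KI, B ⇓ KI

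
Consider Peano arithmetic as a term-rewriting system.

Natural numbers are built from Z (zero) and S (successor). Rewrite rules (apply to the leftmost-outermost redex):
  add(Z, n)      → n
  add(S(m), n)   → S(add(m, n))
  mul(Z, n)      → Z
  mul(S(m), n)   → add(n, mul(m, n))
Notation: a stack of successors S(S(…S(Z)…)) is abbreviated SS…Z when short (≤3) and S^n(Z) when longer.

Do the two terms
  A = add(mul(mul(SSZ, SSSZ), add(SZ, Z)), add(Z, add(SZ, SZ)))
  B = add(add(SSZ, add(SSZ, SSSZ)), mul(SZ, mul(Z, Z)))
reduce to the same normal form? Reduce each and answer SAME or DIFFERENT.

Term A:
  start: add(mul(mul(SSZ, SSSZ), add(SZ, Z)), add(Z, add(SZ, SZ)))
  [1] add(mul(add(SSSZ, mul(SZ, SSSZ)), add(SZ, Z)), add(Z, add(SZ, SZ)))
  [2] add(mul(S(add(SSZ, mul(SZ, SSSZ))), add(SZ, Z)), add(Z, add(SZ, SZ)))
  [3] add(add(add(SZ, Z), mul(add(SSZ, mul(SZ, SSSZ)), add(SZ, Z))), add(Z, add(SZ, SZ)))
  [4] add(add(S(add(Z, Z)), mul(add(SSZ, mul(SZ, SSSZ)), add(SZ, Z))), add(Z, add(SZ, SZ)))
  [5] add(S(add(add(Z, Z), mul(add(SSZ, mul(SZ, SSSZ)), add(SZ, Z)))), add(Z, add(SZ, SZ)))
  [6] S(add(add(add(Z, Z), mul(add(SSZ, mul(SZ, SSSZ)), add(SZ, Z))), add(Z, add(SZ, SZ))))
  [7] S(add(add(Z, mul(add(SSZ, mul(SZ, SSSZ)), add(SZ, Z))), add(Z, add(SZ, SZ))))
  [8] S(add(mul(add(SSZ, mul(SZ, SSSZ)), add(SZ, Z)), add(Z, add(SZ, SZ))))
  [9] S(add(mul(S(add(SZ, mul(SZ, SSSZ))), add(SZ, Z)), add(Z, add(SZ, SZ))))
  [10] S(add(add(add(SZ, Z), mul(add(SZ, mul(SZ, SSSZ)), add(SZ, Z))), add(Z, add(SZ, SZ))))
  [11] S(add(add(S(add(Z, Z)), mul(add(SZ, mul(SZ, SSSZ)), add(SZ, Z))), add(Z, add(SZ, SZ))))
  [12] S(add(S(add(add(Z, Z), mul(add(SZ, mul(SZ, SSSZ)), add(SZ, Z)))), add(Z, add(SZ, SZ))))
  [13] S(S(add(add(add(Z, Z), mul(add(SZ, mul(SZ, SSSZ)), add(SZ, Z))), add(Z, add(SZ, SZ)))))
  [14] S(S(add(add(Z, mul(add(SZ, mul(SZ, SSSZ)), add(SZ, Z))), add(Z, add(SZ, SZ)))))
  [15] S(S(add(mul(add(SZ, mul(SZ, SSSZ)), add(SZ, Z)), add(Z, add(SZ, SZ)))))
  [16] S(S(add(mul(S(add(Z, mul(SZ, SSSZ))), add(SZ, Z)), add(Z, add(SZ, SZ)))))
  [17] S(S(add(add(add(SZ, Z), mul(add(Z, mul(SZ, SSSZ)), add(SZ, Z))), add(Z, add(SZ, SZ)))))
  [18] S(S(add(add(S(add(Z, Z)), mul(add(Z, mul(SZ, SSSZ)), add(SZ, Z))), add(Z, add(SZ, SZ)))))
  [19] S(S(add(S(add(add(Z, Z), mul(add(Z, mul(SZ, SSSZ)), add(SZ, Z)))), add(Z, add(SZ, SZ)))))
  [20] S(S(S(add(add(add(Z, Z), mul(add(Z, mul(SZ, SSSZ)), add(SZ, Z))), add(Z, add(SZ, SZ))))))
  [21] S(S(S(add(add(Z, mul(add(Z, mul(SZ, SSSZ)), add(SZ, Z))), add(Z, add(SZ, SZ))))))
  [22] S(S(S(add(mul(add(Z, mul(SZ, SSSZ)), add(SZ, Z)), add(Z, add(SZ, SZ))))))
  [23] S(S(S(add(mul(mul(SZ, SSSZ), add(SZ, Z)), add(Z, add(SZ, SZ))))))
  [24] S(S(S(add(mul(add(SSSZ, mul(Z, SSSZ)), add(SZ, Z)), add(Z, add(SZ, SZ))))))
  [25] S(S(S(add(mul(S(add(SSZ, mul(Z, SSSZ))), add(SZ, Z)), add(Z, add(SZ, SZ))))))
  [26] S(S(S(add(add(add(SZ, Z), mul(add(SSZ, mul(Z, SSSZ)), add(SZ, Z))), add(Z, add(SZ, SZ))))))
  [27] S(S(S(add(add(S(add(Z, Z)), mul(add(SSZ, mul(Z, SSSZ)), add(SZ, Z))), add(Z, add(SZ, SZ))))))
  [28] S(S(S(add(S(add(add(Z, Z), mul(add(SSZ, mul(Z, SSSZ)), add(SZ, Z)))), add(Z, add(SZ, SZ))))))
  [29] S(S(S(S(add(add(add(Z, Z), mul(add(SSZ, mul(Z, SSSZ)), add(SZ, Z))), add(Z, add(SZ, SZ)))))))
  [30] S(S(S(S(add(add(Z, mul(add(SSZ, mul(Z, SSSZ)), add(SZ, Z))), add(Z, add(SZ, SZ)))))))
  [31] S(S(S(S(add(mul(add(SSZ, mul(Z, SSSZ)), add(SZ, Z)), add(Z, add(SZ, SZ)))))))
  [32] S(S(S(S(add(mul(S(add(SZ, mul(Z, SSSZ))), add(SZ, Z)), add(Z, add(SZ, SZ)))))))
  [33] S(S(S(S(add(add(add(SZ, Z), mul(add(SZ, mul(Z, SSSZ)), add(SZ, Z))), add(Z, add(SZ, SZ)))))))
  [34] S(S(S(S(add(add(S(add(Z, Z)), mul(add(SZ, mul(Z, SSSZ)), add(SZ, Z))), add(Z, add(SZ, SZ)))))))
  [35] S(S(S(S(add(S(add(add(Z, Z), mul(add(SZ, mul(Z, SSSZ)), add(SZ, Z)))), add(Z, add(SZ, SZ)))))))
  [36] S(S(S(S(S(add(add(add(Z, Z), mul(add(SZ, mul(Z, SSSZ)), add(SZ, Z))), add(Z, add(SZ, SZ))))))))
  [37] S(S(S(S(S(add(add(Z, mul(add(SZ, mul(Z, SSSZ)), add(SZ, Z))), add(Z, add(SZ, SZ))))))))
  [38] S(S(S(S(S(add(mul(add(SZ, mul(Z, SSSZ)), add(SZ, Z)), add(Z, add(SZ, SZ))))))))
  [39] S(S(S(S(S(add(mul(S(add(Z, mul(Z, SSSZ))), add(SZ, Z)), add(Z, add(SZ, SZ))))))))
  [40] S(S(S(S(S(add(add(add(SZ, Z), mul(add(Z, mul(Z, SSSZ)), add(SZ, Z))), add(Z, add(SZ, SZ))))))))
  [41] S(S(S(S(S(add(add(S(add(Z, Z)), mul(add(Z, mul(Z, SSSZ)), add(SZ, Z))), add(Z, add(SZ, SZ))))))))
  [42] S(S(S(S(S(add(S(add(add(Z, Z), mul(add(Z, mul(Z, SSSZ)), add(SZ, Z)))), add(Z, add(SZ, SZ))))))))
  [43] S(S(S(S(S(S(add(add(add(Z, Z), mul(add(Z, mul(Z, SSSZ)), add(SZ, Z))), add(Z, add(SZ, SZ)))))))))
  [44] S(S(S(S(S(S(add(add(Z, mul(add(Z, mul(Z, SSSZ)), add(SZ, Z))), add(Z, add(SZ, SZ)))))))))
  [45] S(S(S(S(S(S(add(mul(add(Z, mul(Z, SSSZ)), add(SZ, Z)), add(Z, add(SZ, SZ)))))))))
  [46] S(S(S(S(S(S(add(mul(mul(Z, SSSZ), add(SZ, Z)), add(Z, add(SZ, SZ)))))))))
  [47] S(S(S(S(S(S(add(mul(Z, add(SZ, Z)), add(Z, add(SZ, SZ)))))))))
  [48] S(S(S(S(S(S(add(Z, add(Z, add(SZ, SZ)))))))))
  [49] S(S(S(S(S(S(add(Z, add(SZ, SZ))))))))
  [50] S(S(S(S(S(S(add(SZ, SZ)))))))
  [51] S(S(S(S(S(S(S(add(Z, SZ))))))))
  [52] S^8(Z)

Term B:
  start: add(add(SSZ, add(SSZ, SSSZ)), mul(SZ, mul(Z, Z)))
  [1] add(S(add(SZ, add(SSZ, SSSZ))), mul(SZ, mul(Z, Z)))
  [2] S(add(add(SZ, add(SSZ, SSSZ)), mul(SZ, mul(Z, Z))))
  [3] S(add(S(add(Z, add(SSZ, SSSZ))), mul(SZ, mul(Z, Z))))
  [4] S(S(add(add(Z, add(SSZ, SSSZ)), mul(SZ, mul(Z, Z)))))
  [5] S(S(add(add(SSZ, SSSZ), mul(SZ, mul(Z, Z)))))
  [6] S(S(add(S(add(SZ, SSSZ)), mul(SZ, mul(Z, Z)))))
  [7] S(S(S(add(add(SZ, SSSZ), mul(SZ, mul(Z, Z))))))
  [8] S(S(S(add(S(add(Z, SSSZ)), mul(SZ, mul(Z, Z))))))
  [9] S(S(S(S(add(add(Z, SSSZ), mul(SZ, mul(Z, Z)))))))
  [10] S(S(S(S(add(SSSZ, mul(SZ, mul(Z, Z)))))))
  [11] S(S(S(S(S(add(SSZ, mul(SZ, mul(Z, Z))))))))
  [12] S(S(S(S(S(S(add(SZ, mul(SZ, mul(Z, Z)))))))))
  [13] S(S(S(S(S(S(S(add(Z, mul(SZ, mul(Z, Z))))))))))
  [14] S(S(S(S(S(S(S(mul(SZ, mul(Z, Z)))))))))
  [15] S(S(S(S(S(S(S(add(mul(Z, Z), mul(Z, mul(Z, Z))))))))))
  [16] S(S(S(S(S(S(S(add(Z, mul(Z, mul(Z, Z))))))))))
  [17] S(S(S(S(S(S(S(mul(Z, mul(Z, Z)))))))))
  [18] S^7(Z)

Answer: DIFFERENT — A ⇓ S^8(Z), B ⇓ S^7(Z)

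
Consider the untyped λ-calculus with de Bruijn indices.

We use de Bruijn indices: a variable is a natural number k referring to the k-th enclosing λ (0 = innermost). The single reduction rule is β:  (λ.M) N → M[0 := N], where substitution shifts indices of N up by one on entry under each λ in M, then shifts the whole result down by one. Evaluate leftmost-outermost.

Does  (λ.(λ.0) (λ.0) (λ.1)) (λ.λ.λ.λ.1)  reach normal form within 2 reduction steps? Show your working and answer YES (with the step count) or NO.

  start: (λ.(λ.0) (λ.0) (λ.1)) (λ.λ.λ.λ.1)
  [1] (λ.0) (λ.0) (λ.λ.λ.λ.λ.1)
  [2] (λ.0) (λ.λ.λ.λ.λ.1)

Answer: NO — after 2 steps the term is (λ.0) (λ.λ.λ.λ.λ.1), not yet normal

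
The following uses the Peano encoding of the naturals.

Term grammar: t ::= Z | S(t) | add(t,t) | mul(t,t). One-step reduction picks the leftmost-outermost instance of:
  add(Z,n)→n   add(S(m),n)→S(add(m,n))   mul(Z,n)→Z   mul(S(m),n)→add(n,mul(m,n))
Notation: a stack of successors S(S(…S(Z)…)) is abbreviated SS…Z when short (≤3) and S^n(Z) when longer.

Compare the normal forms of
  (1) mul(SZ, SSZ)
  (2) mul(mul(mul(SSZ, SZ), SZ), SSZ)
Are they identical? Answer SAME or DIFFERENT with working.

Answer: DIFFERENT — A ⇓ SSZ, B ⇓ S^4(Z)

Reduction:
Term A:
  start: mul(SZ, SSZ)
  →1  add(SSZ, mul(Z, SSZ))
  →2  S(add(SZ, mul(Z, SSZ)))
  →3  S(S(add(Z, mul(Z, SSZ))))
  →4  S(S(mul(Z, SSZ)))
  →5  SSZ

Term B:
  start: mul(mul(mul(SSZ, SZ), SZ), SSZ)
  →1  mul(mul(add(SZ, mul(SZ, SZ)), SZ), SSZ)
  →2  mul(mul(S(add(Z, mul(SZ, SZ))), SZ), SSZ)
  →3  mul(add(SZ, mul(add(Z, mul(SZ, SZ)), SZ)), SSZ)
  →4  mul(S(add(Z, mul(add(Z, mul(SZ, SZ)), SZ))), SSZ)
  →5  add(SSZ, mul(add(Z, mul(add(Z, mul(SZ, SZ)), SZ)), SSZ))
  →6  S(add(SZ, mul(add(Z, mul(add(Z, mul(SZ, SZ)), SZ)), SSZ)))
  →7  S(S(add(Z, mul(add(Z, mul(add(Z, mul(SZ, SZ)), SZ)), SSZ))))
  →8  S(S(mul(add(Z, mul(add(Z, mul(SZ, SZ)), SZ)), SSZ)))
  →9  S(S(mul(mul(add(Z, mul(SZ, SZ)), SZ), SSZ)))
  →10  S(S(mul(mul(mul(SZ, SZ), SZ), SSZ)))
  →11  S(S(mul(mul(add(SZ, mul(Z, SZ)), SZ), SSZ)))
  →12  S(S(mul(mul(S(add(Z, mul(Z, SZ))), SZ), SSZ)))
  →13  S(S(mul(add(SZ, mul(add(Z, mul(Z, SZ)), SZ)), SSZ)))
  →14  S(S(mul(S(add(Z, mul(add(Z, mul(Z, SZ)), SZ))), SSZ)))
  →15  S(S(add(SSZ, mul(add(Z, mul(add(Z, mul(Z, SZ)), SZ)), SSZ))))
  →16  S(S(S(add(SZ, mul(add(Z, mul(add(Z, mul(Z, SZ)), SZ)), SSZ)))))
  →17  S(S(S(S(add(Z, mul(add(Z, mul(add(Z, mul(Z, SZ)), SZ)), SSZ))))))
  →18  S(S(S(S(mul(add(Z, mul(add(Z, mul(Z, SZ)), SZ)), SSZ)))))
  →19  S(S(S(S(mul(mul(add(Z, mul(Z, SZ)), SZ), SSZ)))))
  →20  S(S(S(S(mul(mul(mul(Z, SZ), SZ), SSZ)))))
  →21  S(S(S(S(mul(mul(Z, SZ), SSZ)))))
  →22  S(S(S(S(mul(Z, SSZ)))))
  →23  S^4(Z)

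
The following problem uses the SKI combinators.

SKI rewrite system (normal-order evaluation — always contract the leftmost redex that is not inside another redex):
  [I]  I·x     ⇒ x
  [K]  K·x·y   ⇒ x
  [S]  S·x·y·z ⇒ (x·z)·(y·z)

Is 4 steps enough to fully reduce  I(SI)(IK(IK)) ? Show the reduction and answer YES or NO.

Answer: YES — reaches normal form SI(KK) in 3 ≤ 4 steps

Derivation:
  start: I(SI)(IK(IK))
  [1] SI(IK(IK))
  [2] SI(K(IK))
  [3] SI(KK)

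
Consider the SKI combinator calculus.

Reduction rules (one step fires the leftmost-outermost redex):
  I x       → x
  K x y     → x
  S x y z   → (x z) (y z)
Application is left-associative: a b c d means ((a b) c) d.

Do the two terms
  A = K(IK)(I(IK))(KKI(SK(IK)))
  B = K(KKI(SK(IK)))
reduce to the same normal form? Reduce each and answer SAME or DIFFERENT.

Answer: SAME — A ⇓ K(K(SKK)), B ⇓ K(K(SKK))

Working:
Term A:
  start: K(IK)(I(IK))(KKI(SK(IK)))
  [1] IK(KKI(SK(IK)))
  [2] K(KKI(SK(IK)))
  [3] K(K(SK(IK)))
  [4] K(K(SKK))

Term B:
  start: K(KKI(SK(IK)))
  [1] K(K(SK(IK)))
  [2] K(K(SKK))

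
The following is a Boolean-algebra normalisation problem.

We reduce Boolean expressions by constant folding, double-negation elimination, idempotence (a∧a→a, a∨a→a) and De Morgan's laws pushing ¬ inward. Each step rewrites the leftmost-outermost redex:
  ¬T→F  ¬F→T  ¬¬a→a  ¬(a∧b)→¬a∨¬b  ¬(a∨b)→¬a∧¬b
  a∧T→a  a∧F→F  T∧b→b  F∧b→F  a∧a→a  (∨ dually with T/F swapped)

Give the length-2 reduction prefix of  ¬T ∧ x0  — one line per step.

Answer: after 2 steps: F

Working:
  start: ¬T ∧ x0
  [1] F ∧ x0
  [2] F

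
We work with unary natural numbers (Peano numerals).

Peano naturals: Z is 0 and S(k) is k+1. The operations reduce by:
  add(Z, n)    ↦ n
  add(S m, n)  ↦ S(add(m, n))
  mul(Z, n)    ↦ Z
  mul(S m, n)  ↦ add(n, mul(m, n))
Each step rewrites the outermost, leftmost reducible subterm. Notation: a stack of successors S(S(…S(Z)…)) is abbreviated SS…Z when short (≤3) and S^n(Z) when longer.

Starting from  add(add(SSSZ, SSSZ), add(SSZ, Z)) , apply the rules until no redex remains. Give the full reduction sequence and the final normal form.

  start: add(add(SSSZ, SSSZ), add(SSZ, Z))
  [1] add(S(add(SSZ, SSSZ)), add(SSZ, Z))
  [2] S(add(add(SSZ, SSSZ), add(SSZ, Z)))
  [3] S(add(S(add(SZ, SSSZ)), add(SSZ, Z)))
  [4] S(S(add(add(SZ, SSSZ), add(SSZ, Z))))
  [5] S(S(add(S(add(Z, SSSZ)), add(SSZ, Z))))
  [6] S(S(S(add(add(Z, SSSZ), add(SSZ, Z)))))
  [7] S(S(S(add(SSSZ, add(SSZ, Z)))))
  [8] S(S(S(S(add(SSZ, add(SSZ, Z))))))
  [9] S(S(S(S(S(add(SZ, add(SSZ, Z)))))))
  [10] S(S(S(S(S(S(add(Z, add(SSZ, Z))))))))
  [11] S(S(S(S(S(S(add(SSZ, Z)))))))
  [12] S(S(S(S(S(S(S(add(SZ, Z))))))))
  [13] S(S(S(S(S(S(S(S(add(Z, Z)))))))))
  [14] S^8(Z)

Answer: normal form = S^8(Z)  (in 14 steps)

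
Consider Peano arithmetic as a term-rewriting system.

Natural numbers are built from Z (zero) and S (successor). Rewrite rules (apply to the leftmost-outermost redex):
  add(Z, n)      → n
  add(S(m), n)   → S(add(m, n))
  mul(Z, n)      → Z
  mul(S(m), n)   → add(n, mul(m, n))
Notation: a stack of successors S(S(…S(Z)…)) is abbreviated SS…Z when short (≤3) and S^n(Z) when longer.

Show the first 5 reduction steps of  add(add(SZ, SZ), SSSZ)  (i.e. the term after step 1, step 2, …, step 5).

  start: add(add(SZ, SZ), SSSZ)
  [1] add(S(add(Z, SZ)), SSSZ)
  [2] S(add(add(Z, SZ), SSSZ))
  [3] S(add(SZ, SSSZ))
  [4] S(S(add(Z, SSSZ)))
  [5] S^5(Z)

Answer: after 5 steps: S^5(Z)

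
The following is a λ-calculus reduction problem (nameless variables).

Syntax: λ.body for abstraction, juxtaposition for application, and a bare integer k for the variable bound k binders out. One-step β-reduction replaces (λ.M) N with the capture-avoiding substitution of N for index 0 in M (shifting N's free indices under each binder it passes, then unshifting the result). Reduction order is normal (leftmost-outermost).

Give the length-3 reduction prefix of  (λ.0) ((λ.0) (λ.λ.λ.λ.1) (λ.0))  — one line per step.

  start: (λ.0) ((λ.0) (λ.λ.λ.λ.1) (λ.0))
  →1  (λ.0) (λ.λ.λ.λ.1) (λ.0)
  →2  (λ.λ.λ.λ.1) (λ.0)
  →3  λ.λ.λ.1

Answer: after 3 steps: λ.λ.λ.1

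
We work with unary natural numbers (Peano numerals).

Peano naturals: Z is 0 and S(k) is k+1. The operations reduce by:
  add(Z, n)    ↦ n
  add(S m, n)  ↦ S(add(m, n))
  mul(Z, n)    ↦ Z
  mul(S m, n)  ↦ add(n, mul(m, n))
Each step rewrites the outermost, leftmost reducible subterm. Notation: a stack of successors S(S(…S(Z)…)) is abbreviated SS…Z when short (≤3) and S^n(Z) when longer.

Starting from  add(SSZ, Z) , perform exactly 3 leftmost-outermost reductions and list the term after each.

  start: add(SSZ, Z)
  step 1: S(add(SZ, Z))
  step 2: S(S(add(Z, Z)))
  step 3: SSZ

Answer: after 3 steps: SSZ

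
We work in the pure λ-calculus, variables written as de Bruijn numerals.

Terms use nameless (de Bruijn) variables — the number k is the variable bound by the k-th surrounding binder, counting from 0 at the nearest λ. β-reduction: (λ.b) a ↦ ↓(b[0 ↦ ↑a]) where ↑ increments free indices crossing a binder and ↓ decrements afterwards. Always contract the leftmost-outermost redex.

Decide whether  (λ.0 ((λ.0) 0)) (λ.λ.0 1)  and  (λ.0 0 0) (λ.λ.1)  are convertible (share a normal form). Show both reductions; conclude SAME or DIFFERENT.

Answer: DIFFERENT — A ⇓ λ.0 (λ.λ.0 1), B ⇓ λ.λ.1

Reduction:
Term A:
  start: (λ.0 ((λ.0) 0)) (λ.λ.0 1)
  step 1: (λ.λ.0 1) ((λ.0) (λ.λ.0 1))
  step 2: λ.0 ((λ.0) (λ.λ.0 1))
  step 3: λ.0 (λ.λ.0 1)

Term B:
  start: (λ.0 0 0) (λ.λ.1)
  step 1: (λ.λ.1) (λ.λ.1) (λ.λ.1)
  step 2: (λ.λ.λ.1) (λ.λ.1)
  step 3: λ.λ.1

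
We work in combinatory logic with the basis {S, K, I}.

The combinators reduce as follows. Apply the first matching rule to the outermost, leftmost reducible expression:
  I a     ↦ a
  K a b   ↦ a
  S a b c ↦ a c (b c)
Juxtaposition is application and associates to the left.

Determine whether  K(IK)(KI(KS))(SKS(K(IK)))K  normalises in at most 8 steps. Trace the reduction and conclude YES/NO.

  start: K(IK)(KI(KS))(SKS(K(IK)))K
  [1] IK(SKS(K(IK)))K
  [2] K(SKS(K(IK)))K
  [3] SKS(K(IK))
  [4] K(K(IK))(S(K(IK)))
  [5] K(IK)
  [6] KK

Answer: YES — reaches normal form KK in 6 ≤ 8 steps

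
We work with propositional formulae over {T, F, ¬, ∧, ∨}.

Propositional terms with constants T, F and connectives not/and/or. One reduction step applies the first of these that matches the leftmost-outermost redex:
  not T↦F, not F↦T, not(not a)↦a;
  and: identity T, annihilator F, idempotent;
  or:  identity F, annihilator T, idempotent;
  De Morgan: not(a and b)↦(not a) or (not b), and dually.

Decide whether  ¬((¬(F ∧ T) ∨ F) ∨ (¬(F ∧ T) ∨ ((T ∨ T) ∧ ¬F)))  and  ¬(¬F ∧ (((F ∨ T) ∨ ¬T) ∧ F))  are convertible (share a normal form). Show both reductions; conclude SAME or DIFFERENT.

Answer: DIFFERENT — A ⇓ F, B ⇓ T

Reduction:
Term A:
  start: ¬((¬(F ∧ T) ∨ F) ∨ (¬(F ∧ T) ∨ ((T ∨ T) ∧ ¬F)))
  →1  ¬(¬(F ∧ T) ∨ F) ∧ ¬(¬(F ∧ T) ∨ ((T ∨ T) ∧ ¬F))
  →2  (¬¬(F ∧ T) ∧ ¬F) ∧ ¬(¬(F ∧ T) ∨ ((T ∨ T) ∧ ¬F))
  →3  ((F ∧ T) ∧ ¬F) ∧ ¬(¬(F ∧ T) ∨ ((T ∨ T) ∧ ¬F))
  →4  (F ∧ ¬F) ∧ ¬(¬(F ∧ T) ∨ ((T ∨ T) ∧ ¬F))
  →5  F ∧ ¬(¬(F ∧ T) ∨ ((T ∨ T) ∧ ¬F))
  →6  F

Term B:
  start: ¬(¬F ∧ (((F ∨ T) ∨ ¬T) ∧ F))
  →1  ¬¬F ∨ ¬(((F ∨ T) ∨ ¬T) ∧ F)
  →2  F ∨ ¬(((F ∨ T) ∨ ¬T) ∧ F)
  →3  ¬(((F ∨ T) ∨ ¬T) ∧ F)
  →4  ¬((F ∨ T) ∨ ¬T) ∨ ¬F
  →5  (¬(F ∨ T) ∧ ¬¬T) ∨ ¬F
  →6  ((¬F ∧ ¬T) ∧ ¬¬T) ∨ ¬F
  →7  ((T ∧ ¬T) ∧ ¬¬T) ∨ ¬F
  →8  (¬T ∧ ¬¬T) ∨ ¬F
  →9  (F ∧ ¬¬T) ∨ ¬F
  →10  F ∨ ¬F
  →11  ¬F
  →12  T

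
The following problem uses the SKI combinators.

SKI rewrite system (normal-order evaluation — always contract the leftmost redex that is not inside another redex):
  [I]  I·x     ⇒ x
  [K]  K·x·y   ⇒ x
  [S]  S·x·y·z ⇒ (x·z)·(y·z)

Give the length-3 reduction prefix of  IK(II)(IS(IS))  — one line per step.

  start: IK(II)(IS(IS))
  step 1: K(II)(IS(IS))
  step 2: II
  step 3: I

Answer: after 3 steps: I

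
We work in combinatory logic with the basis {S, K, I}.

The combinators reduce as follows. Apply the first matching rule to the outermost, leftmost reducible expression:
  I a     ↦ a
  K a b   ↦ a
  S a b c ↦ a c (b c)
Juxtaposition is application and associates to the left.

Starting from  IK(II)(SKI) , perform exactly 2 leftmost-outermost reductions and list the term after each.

Answer: after 2 steps: II

Reduction:
  start: IK(II)(SKI)
  →1  K(II)(SKI)
  →2  II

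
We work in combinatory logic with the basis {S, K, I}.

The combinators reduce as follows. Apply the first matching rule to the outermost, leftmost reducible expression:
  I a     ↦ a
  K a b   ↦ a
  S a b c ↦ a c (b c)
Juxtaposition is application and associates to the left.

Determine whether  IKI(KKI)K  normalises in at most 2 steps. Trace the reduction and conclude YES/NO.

  start: IKI(KKI)K
  step 1: KI(KKI)K
  step 2: IK

Answer: NO — after 2 steps the term is IK, not yet normal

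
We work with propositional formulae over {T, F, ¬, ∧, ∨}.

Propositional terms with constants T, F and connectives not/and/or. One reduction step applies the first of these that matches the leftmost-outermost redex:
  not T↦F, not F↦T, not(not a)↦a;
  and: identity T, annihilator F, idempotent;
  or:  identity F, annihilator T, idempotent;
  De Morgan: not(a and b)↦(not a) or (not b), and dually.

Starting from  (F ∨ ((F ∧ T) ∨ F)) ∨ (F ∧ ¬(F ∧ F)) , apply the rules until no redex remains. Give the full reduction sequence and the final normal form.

Answer: normal form = F  (in 5 steps)

Working:
  start: (F ∨ ((F ∧ T) ∨ F)) ∨ (F ∧ ¬(F ∧ F))
  step 1: ((F ∧ T) ∨ F) ∨ (F ∧ ¬(F ∧ F))
  step 2: (F ∧ T) ∨ (F ∧ ¬(F ∧ F))
  step 3: F ∨ (F ∧ ¬(F ∧ F))
  step 4: F ∧ ¬(F ∧ F)
  step 5: F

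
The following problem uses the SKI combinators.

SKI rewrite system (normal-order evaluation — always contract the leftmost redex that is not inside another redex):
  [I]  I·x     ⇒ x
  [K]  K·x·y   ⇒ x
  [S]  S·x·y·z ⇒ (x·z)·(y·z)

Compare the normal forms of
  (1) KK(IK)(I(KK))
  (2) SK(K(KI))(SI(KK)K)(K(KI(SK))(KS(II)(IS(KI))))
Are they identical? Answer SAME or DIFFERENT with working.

Answer: DIFFERENT — A ⇓ K(KK), B ⇓ K

Working:
Term A:
  start: KK(IK)(I(KK))
  →1  K(I(KK))
  →2  K(KK)

Term B:
  start: SK(K(KI))(SI(KK)K)(K(KI(SK))(KS(II)(IS(KI))))
  →1  K(SI(KK)K)(K(KI)(SI(KK)K))(K(KI(SK))(KS(II)(IS(KI))))
  →2  SI(KK)K(K(KI(SK))(KS(II)(IS(KI))))
  →3  IK(KKK)(K(KI(SK))(KS(II)(IS(KI))))
  →4  K(KKK)(K(KI(SK))(KS(II)(IS(KI))))
  →5  KKK
  →6  K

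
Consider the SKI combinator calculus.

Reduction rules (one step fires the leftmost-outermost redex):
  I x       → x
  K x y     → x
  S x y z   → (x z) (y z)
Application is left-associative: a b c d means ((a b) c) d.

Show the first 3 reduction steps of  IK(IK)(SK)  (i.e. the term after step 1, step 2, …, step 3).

  start: IK(IK)(SK)
  [1] K(IK)(SK)
  [2] IK
  [3] K

Answer: after 3 steps: K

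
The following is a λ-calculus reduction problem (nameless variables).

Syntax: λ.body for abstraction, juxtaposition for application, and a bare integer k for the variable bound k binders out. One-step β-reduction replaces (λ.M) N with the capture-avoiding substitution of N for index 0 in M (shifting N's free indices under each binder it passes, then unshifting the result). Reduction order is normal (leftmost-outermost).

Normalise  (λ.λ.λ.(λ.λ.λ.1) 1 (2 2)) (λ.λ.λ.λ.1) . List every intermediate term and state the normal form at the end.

  start: (λ.λ.λ.(λ.λ.λ.1) 1 (2 2)) (λ.λ.λ.λ.1)
  →1  λ.λ.(λ.λ.λ.1) 1 ((λ.λ.λ.λ.1) (λ.λ.λ.λ.1))
  →2  λ.λ.(λ.λ.1) ((λ.λ.λ.λ.1) (λ.λ.λ.λ.1))
  →3  λ.λ.λ.(λ.λ.λ.λ.1) (λ.λ.λ.λ.1)
  →4  λ.λ.λ.λ.λ.λ.1

Answer: normal form = λ.λ.λ.λ.λ.λ.1  (in 4 steps)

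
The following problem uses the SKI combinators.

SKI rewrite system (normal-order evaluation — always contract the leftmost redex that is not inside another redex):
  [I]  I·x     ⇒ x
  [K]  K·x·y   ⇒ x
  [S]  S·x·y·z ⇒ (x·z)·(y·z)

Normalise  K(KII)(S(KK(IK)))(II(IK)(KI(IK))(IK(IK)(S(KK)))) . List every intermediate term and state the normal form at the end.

  start: K(KII)(S(KK(IK)))(II(IK)(KI(IK))(IK(IK)(S(KK))))
  step 1: KII(II(IK)(KI(IK))(IK(IK)(S(KK))))
  step 2: I(II(IK)(KI(IK))(IK(IK)(S(KK))))
  step 3: II(IK)(KI(IK))(IK(IK)(S(KK)))
  step 4: I(IK)(KI(IK))(IK(IK)(S(KK)))
  step 5: IK(KI(IK))(IK(IK)(S(KK)))
  step 6: K(KI(IK))(IK(IK)(S(KK)))
  step 7: KI(IK)
  step 8: I

Answer: normal form = I  (in 8 steps)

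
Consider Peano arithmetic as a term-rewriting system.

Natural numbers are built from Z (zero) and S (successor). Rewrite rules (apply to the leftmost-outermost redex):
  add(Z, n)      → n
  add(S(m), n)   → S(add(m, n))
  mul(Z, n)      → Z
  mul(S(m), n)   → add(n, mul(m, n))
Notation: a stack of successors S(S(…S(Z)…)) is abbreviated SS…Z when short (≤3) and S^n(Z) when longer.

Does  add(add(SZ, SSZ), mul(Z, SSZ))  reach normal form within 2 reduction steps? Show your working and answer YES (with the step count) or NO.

  start: add(add(SZ, SSZ), mul(Z, SSZ))
  →1  add(S(add(Z, SSZ)), mul(Z, SSZ))
  →2  S(add(add(Z, SSZ), mul(Z, SSZ)))

Answer: NO — after 2 steps the term is S(add(add(Z, SSZ), mul(Z, SSZ))), not yet normal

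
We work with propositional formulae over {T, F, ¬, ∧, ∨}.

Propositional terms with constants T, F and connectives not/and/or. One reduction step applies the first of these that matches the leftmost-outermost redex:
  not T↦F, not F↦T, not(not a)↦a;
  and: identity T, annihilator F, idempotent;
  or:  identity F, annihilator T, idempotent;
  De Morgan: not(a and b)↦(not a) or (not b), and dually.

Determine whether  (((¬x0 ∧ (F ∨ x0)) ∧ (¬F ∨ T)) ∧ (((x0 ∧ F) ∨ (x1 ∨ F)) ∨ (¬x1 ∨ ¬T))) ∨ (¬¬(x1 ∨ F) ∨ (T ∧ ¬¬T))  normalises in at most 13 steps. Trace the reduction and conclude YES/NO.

Answer: NO — after 13 steps the term is ((¬x0 ∧ x0) ∧ (x1 ∨ ¬x1)) ∨ T, not yet normal

Working:
  start: (((¬x0 ∧ (F ∨ x0)) ∧ (¬F ∨ T)) ∧ (((x0 ∧ F) ∨ (x1 ∨ F)) ∨ (¬x1 ∨ ¬T))) ∨ (¬¬(x1 ∨ F) ∨ (T ∧ ¬¬T))
  →1  (((¬x0 ∧ x0) ∧ (¬F ∨ T)) ∧ (((x0 ∧ F) ∨ (x1 ∨ F)) ∨ (¬x1 ∨ ¬T))) ∨ (¬¬(x1 ∨ F) ∨ (T ∧ ¬¬T))
  →2  (((¬x0 ∧ x0) ∧ T) ∧ (((x0 ∧ F) ∨ (x1 ∨ F)) ∨ (¬x1 ∨ ¬T))) ∨ (¬¬(x1 ∨ F) ∨ (T ∧ ¬¬T))
  →3  ((¬x0 ∧ x0) ∧ (((x0 ∧ F) ∨ (x1 ∨ F)) ∨ (¬x1 ∨ ¬T))) ∨ (¬¬(x1 ∨ F) ∨ (T ∧ ¬¬T))
  →4  ((¬x0 ∧ x0) ∧ ((F ∨ (x1 ∨ F)) ∨ (¬x1 ∨ ¬T))) ∨ (¬¬(x1 ∨ F) ∨ (T ∧ ¬¬T))
  →5  ((¬x0 ∧ x0) ∧ ((x1 ∨ F) ∨ (¬x1 ∨ ¬T))) ∨ (¬¬(x1 ∨ F) ∨ (T ∧ ¬¬T))
  →6  ((¬x0 ∧ x0) ∧ (x1 ∨ (¬x1 ∨ ¬T))) ∨ (¬¬(x1 ∨ F) ∨ (T ∧ ¬¬T))
  →7  ((¬x0 ∧ x0) ∧ (x1 ∨ (¬x1 ∨ F))) ∨ (¬¬(x1 ∨ F) ∨ (T ∧ ¬¬T))
  →8  ((¬x0 ∧ x0) ∧ (x1 ∨ ¬x1)) ∨ (¬¬(x1 ∨ F) ∨ (T ∧ ¬¬T))
  →9  ((¬x0 ∧ x0) ∧ (x1 ∨ ¬x1)) ∨ ((x1 ∨ F) ∨ (T ∧ ¬¬T))
  →10  ((¬x0 ∧ x0) ∧ (x1 ∨ ¬x1)) ∨ (x1 ∨ (T ∧ ¬¬T))
  →11  ((¬x0 ∧ x0) ∧ (x1 ∨ ¬x1)) ∨ (x1 ∨ ¬¬T)
  →12  ((¬x0 ∧ x0) ∧ (x1 ∨ ¬x1)) ∨ (x1 ∨ T)
  →13  ((¬x0 ∧ x0) ∧ (x1 ∨ ¬x1)) ∨ T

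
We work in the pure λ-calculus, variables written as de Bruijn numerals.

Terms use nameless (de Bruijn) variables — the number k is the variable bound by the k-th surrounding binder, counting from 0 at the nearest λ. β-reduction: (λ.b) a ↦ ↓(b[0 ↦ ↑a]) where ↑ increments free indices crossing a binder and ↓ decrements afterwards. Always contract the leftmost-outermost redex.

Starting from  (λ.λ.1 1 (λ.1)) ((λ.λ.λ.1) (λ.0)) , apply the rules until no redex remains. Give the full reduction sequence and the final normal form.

Answer: normal form = λ.λ.λ.1  (in 5 steps)

Reduction:
  start: (λ.λ.1 1 (λ.1)) ((λ.λ.λ.1) (λ.0))
  step 1: λ.(λ.λ.λ.1) (λ.0) ((λ.λ.λ.1) (λ.0)) (λ.1)
  step 2: λ.(λ.λ.1) ((λ.λ.λ.1) (λ.0)) (λ.1)
  step 3: λ.(λ.(λ.λ.λ.1) (λ.0)) (λ.1)
  step 4: λ.(λ.λ.λ.1) (λ.0)
  step 5: λ.λ.λ.1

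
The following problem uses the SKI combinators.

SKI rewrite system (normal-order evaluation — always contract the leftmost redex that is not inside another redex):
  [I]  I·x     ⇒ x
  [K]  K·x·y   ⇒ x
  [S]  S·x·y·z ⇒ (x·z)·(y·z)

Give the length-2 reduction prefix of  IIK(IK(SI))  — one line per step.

Answer: after 2 steps: K(IK(SI))

Reduction:
  start: IIK(IK(SI))
  step 1: IK(IK(SI))
  step 2: K(IK(SI))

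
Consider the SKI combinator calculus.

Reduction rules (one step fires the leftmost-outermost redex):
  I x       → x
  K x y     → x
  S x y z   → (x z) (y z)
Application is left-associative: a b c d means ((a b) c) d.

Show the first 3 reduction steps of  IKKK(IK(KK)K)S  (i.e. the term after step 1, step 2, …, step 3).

  start: IKKK(IK(KK)K)S
  step 1: KKK(IK(KK)K)S
  step 2: K(IK(KK)K)S
  step 3: IK(KK)K

Answer: after 3 steps: IK(KK)K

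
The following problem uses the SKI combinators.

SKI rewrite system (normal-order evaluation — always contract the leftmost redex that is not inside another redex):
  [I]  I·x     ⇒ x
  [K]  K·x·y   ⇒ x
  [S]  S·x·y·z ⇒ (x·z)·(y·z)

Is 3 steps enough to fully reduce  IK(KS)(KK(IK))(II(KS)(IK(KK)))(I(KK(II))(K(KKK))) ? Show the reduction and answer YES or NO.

Answer: NO — after 3 steps the term is S(I(KK(II))(K(KKK))), not yet normal

Derivation:
  start: IK(KS)(KK(IK))(II(KS)(IK(KK)))(I(KK(II))(K(KKK)))
  →1  K(KS)(KK(IK))(II(KS)(IK(KK)))(I(KK(II))(K(KKK)))
  →2  KS(II(KS)(IK(KK)))(I(KK(II))(K(KKK)))
  →3  S(I(KK(II))(K(KKK)))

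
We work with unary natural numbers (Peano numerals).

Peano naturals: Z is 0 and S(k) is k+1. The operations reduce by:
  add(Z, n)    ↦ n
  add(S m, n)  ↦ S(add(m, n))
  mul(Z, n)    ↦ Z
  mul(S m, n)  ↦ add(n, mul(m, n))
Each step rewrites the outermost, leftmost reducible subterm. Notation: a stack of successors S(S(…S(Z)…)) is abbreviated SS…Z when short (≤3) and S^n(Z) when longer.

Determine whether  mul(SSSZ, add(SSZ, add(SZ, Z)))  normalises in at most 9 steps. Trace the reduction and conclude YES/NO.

Answer: NO — after 9 steps the term is S(S(S(add(Z, mul(SSZ, add(SSZ, add(SZ, Z))))))), not yet normal

Derivation:
  start: mul(SSSZ, add(SSZ, add(SZ, Z)))
  [1] add(add(SSZ, add(SZ, Z)), mul(SSZ, add(SSZ, add(SZ, Z))))
  [2] add(S(add(SZ, add(SZ, Z))), mul(SSZ, add(SSZ, add(SZ, Z))))
  [3] S(add(add(SZ, add(SZ, Z)), mul(SSZ, add(SSZ, add(SZ, Z)))))
  [4] S(add(S(add(Z, add(SZ, Z))), mul(SSZ, add(SSZ, add(SZ, Z)))))
  [5] S(S(add(add(Z, add(SZ, Z)), mul(SSZ, add(SSZ, add(SZ, Z))))))
  [6] S(S(add(add(SZ, Z), mul(SSZ, add(SSZ, add(SZ, Z))))))
  [7] S(S(add(S(add(Z, Z)), mul(SSZ, add(SSZ, add(SZ, Z))))))
  [8] S(S(S(add(add(Z, Z), mul(SSZ, add(SSZ, add(SZ, Z)))))))
  [9] S(S(S(add(Z, mul(SSZ, add(SSZ, add(SZ, Z)))))))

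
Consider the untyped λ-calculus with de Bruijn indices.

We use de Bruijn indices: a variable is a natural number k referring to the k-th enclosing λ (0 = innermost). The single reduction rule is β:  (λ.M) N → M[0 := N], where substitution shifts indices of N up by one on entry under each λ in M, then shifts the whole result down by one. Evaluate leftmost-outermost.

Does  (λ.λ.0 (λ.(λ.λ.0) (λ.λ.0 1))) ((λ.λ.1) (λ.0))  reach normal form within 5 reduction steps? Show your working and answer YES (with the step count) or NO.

Answer: YES — reaches normal form λ.0 (λ.λ.0) in 2 ≤ 5 steps

Reduction:
  start: (λ.λ.0 (λ.(λ.λ.0) (λ.λ.0 1))) ((λ.λ.1) (λ.0))
  [1] λ.0 (λ.(λ.λ.0) (λ.λ.0 1))
  [2] λ.0 (λ.λ.0)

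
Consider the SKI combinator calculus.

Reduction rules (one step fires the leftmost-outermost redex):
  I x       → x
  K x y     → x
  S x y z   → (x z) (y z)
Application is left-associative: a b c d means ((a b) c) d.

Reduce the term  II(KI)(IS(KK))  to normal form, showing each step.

Answer: normal form = I  (in 3 steps)

Working:
  start: II(KI)(IS(KK))
  step 1: I(KI)(IS(KK))
  step 2: KI(IS(KK))
  step 3: I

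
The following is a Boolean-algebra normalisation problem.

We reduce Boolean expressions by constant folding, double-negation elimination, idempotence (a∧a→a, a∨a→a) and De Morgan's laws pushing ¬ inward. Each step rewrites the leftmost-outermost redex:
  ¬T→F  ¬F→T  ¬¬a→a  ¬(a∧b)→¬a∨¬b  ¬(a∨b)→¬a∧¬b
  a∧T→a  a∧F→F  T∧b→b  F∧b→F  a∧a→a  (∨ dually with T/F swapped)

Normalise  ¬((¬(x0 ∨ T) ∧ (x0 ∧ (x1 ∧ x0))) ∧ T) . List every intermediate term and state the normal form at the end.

  start: ¬((¬(x0 ∨ T) ∧ (x0 ∧ (x1 ∧ x0))) ∧ T)
  →1  ¬(¬(x0 ∨ T) ∧ (x0 ∧ (x1 ∧ x0))) ∨ ¬T
  →2  (¬¬(x0 ∨ T) ∨ ¬(x0 ∧ (x1 ∧ x0))) ∨ ¬T
  →3  ((x0 ∨ T) ∨ ¬(x0 ∧ (x1 ∧ x0))) ∨ ¬T
  →4  (T ∨ ¬(x0 ∧ (x1 ∧ x0))) ∨ ¬T
  →5  T ∨ ¬T
  →6  T

Answer: normal form = T  (in 6 steps)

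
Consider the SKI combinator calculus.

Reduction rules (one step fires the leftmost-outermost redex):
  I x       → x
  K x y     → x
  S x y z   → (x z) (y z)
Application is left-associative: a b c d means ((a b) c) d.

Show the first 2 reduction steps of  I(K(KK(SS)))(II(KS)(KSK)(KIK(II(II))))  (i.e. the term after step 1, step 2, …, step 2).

Answer: after 2 steps: KK(SS)

Derivation:
  start: I(K(KK(SS)))(II(KS)(KSK)(KIK(II(II))))
  [1] K(KK(SS))(II(KS)(KSK)(KIK(II(II))))
  [2] KK(SS)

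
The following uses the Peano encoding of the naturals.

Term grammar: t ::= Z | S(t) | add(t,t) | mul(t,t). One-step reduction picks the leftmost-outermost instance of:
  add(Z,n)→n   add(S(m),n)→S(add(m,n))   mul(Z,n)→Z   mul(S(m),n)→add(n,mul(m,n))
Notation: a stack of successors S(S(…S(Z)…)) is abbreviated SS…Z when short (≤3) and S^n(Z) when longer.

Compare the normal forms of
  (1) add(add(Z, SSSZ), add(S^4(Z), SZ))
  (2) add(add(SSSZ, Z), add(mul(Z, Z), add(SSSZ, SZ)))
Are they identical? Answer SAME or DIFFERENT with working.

Answer: DIFFERENT — A ⇓ S^8(Z), B ⇓ S^7(Z)

Working:
Term A:
  start: add(add(Z, SSSZ), add(S^4(Z), SZ))
  →1  add(SSSZ, add(S^4(Z), SZ))
  →2  S(add(SSZ, add(S^4(Z), SZ)))
  →3  S(S(add(SZ, add(S^4(Z), SZ))))
  →4  S(S(S(add(Z, add(S^4(Z), SZ)))))
  →5  S(S(S(add(S^4(Z), SZ))))
  →6  S(S(S(S(add(SSSZ, SZ)))))
  →7  S(S(S(S(S(add(SSZ, SZ))))))
  →8  S(S(S(S(S(S(add(SZ, SZ)))))))
  →9  S(S(S(S(S(S(S(add(Z, SZ))))))))
  →10  S^8(Z)

Term B:
  start: add(add(SSSZ, Z), add(mul(Z, Z), add(SSSZ, SZ)))
  →1  add(S(add(SSZ, Z)), add(mul(Z, Z), add(SSSZ, SZ)))
  →2  S(add(add(SSZ, Z), add(mul(Z, Z), add(SSSZ, SZ))))
  →3  S(add(S(add(SZ, Z)), add(mul(Z, Z), add(SSSZ, SZ))))
  →4  S(S(add(add(SZ, Z), add(mul(Z, Z), add(SSSZ, SZ)))))
  →5  S(S(add(S(add(Z, Z)), add(mul(Z, Z), add(SSSZ, SZ)))))
  →6  S(S(S(add(add(Z, Z), add(mul(Z, Z), add(SSSZ, SZ))))))
  →7  S(S(S(add(Z, add(mul(Z, Z), add(SSSZ, SZ))))))
  →8  S(S(S(add(mul(Z, Z), add(SSSZ, SZ)))))
  →9  S(S(S(add(Z, add(SSSZ, SZ)))))
  →10  S(S(S(add(SSSZ, SZ))))
  →11  S(S(S(S(add(SSZ, SZ)))))
  →12  S(S(S(S(S(add(SZ, SZ))))))
  →13  S(S(S(S(S(S(add(Z, SZ)))))))
  →14  S^7(Z)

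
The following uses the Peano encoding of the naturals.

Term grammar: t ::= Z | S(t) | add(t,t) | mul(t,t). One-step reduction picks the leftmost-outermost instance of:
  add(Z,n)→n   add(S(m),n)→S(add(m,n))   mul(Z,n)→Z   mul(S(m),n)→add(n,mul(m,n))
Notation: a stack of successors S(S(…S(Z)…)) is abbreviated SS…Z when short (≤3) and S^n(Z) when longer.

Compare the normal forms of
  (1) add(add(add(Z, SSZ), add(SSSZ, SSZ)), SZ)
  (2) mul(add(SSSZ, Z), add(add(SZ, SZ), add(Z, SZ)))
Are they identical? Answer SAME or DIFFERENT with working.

Term A:
  start: add(add(add(Z, SSZ), add(SSSZ, SSZ)), SZ)
  →1  add(add(SSZ, add(SSSZ, SSZ)), SZ)
  →2  add(S(add(SZ, add(SSSZ, SSZ))), SZ)
  →3  S(add(add(SZ, add(SSSZ, SSZ)), SZ))
  →4  S(add(S(add(Z, add(SSSZ, SSZ))), SZ))
  →5  S(S(add(add(Z, add(SSSZ, SSZ)), SZ)))
  →6  S(S(add(add(SSSZ, SSZ), SZ)))
  →7  S(S(add(S(add(SSZ, SSZ)), SZ)))
  →8  S(S(S(add(add(SSZ, SSZ), SZ))))
  →9  S(S(S(add(S(add(SZ, SSZ)), SZ))))
  →10  S(S(S(S(add(add(SZ, SSZ), SZ)))))
  →11  S(S(S(S(add(S(add(Z, SSZ)), SZ)))))
  →12  S(S(S(S(S(add(add(Z, SSZ), SZ))))))
  →13  S(S(S(S(S(add(SSZ, SZ))))))
  →14  S(S(S(S(S(S(add(SZ, SZ)))))))
  →15  S(S(S(S(S(S(S(add(Z, SZ))))))))
  →16  S^8(Z)

Term B:
  start: mul(add(SSSZ, Z), add(add(SZ, SZ), add(Z, SZ)))
  →1  mul(S(add(SSZ, Z)), add(add(SZ, SZ), add(Z, SZ)))
  →2  add(add(add(SZ, SZ), add(Z, SZ)), mul(add(SSZ, Z), add(add(SZ, SZ), add(Z, SZ))))
  →3  add(add(S(add(Z, SZ)), add(Z, SZ)), mul(add(SSZ, Z), add(add(SZ, SZ), add(Z, SZ))))
  →4  add(S(add(add(Z, SZ), add(Z, SZ))), mul(add(SSZ, Z), add(add(SZ, SZ), add(Z, SZ))))
  →5  S(add(add(add(Z, SZ), add(Z, SZ)), mul(add(SSZ, Z), add(add(SZ, SZ), add(Z, SZ)))))
  →6  S(add(add(SZ, add(Z, SZ)), mul(add(SSZ, Z), add(add(SZ, SZ), add(Z, SZ)))))
  →7  S(add(S(add(Z, add(Z, SZ))), mul(add(SSZ, Z), add(add(SZ, SZ), add(Z, SZ)))))
  →8  S(S(add(add(Z, add(Z, SZ)), mul(add(SSZ, Z), add(add(SZ, SZ), add(Z, SZ))))))
  →9  S(S(add(add(Z, SZ), mul(add(SSZ, Z), add(add(SZ, SZ), add(Z, SZ))))))
  →10  S(S(add(SZ, mul(add(SSZ, Z), add(add(SZ, SZ), add(Z, SZ))))))
  →11  S(S(S(add(Z, mul(add(SSZ, Z), add(add(SZ, SZ), add(Z, SZ)))))))
  →12  S(S(S(mul(add(SSZ, Z), add(add(SZ, SZ), add(Z, SZ))))))
  →13  S(S(S(mul(S(add(SZ, Z)), add(add(SZ, SZ), add(Z, SZ))))))
  →14  S(S(S(add(add(add(SZ, SZ), add(Z, SZ)), mul(add(SZ, Z), add(add(SZ, SZ), add(Z, SZ)))))))
  →15  S(S(S(add(add(S(add(Z, SZ)), add(Z, SZ)), mul(add(SZ, Z), add(add(SZ, SZ), add(Z, SZ)))))))
  →16  S(S(S(add(S(add(add(Z, SZ), add(Z, SZ))), mul(add(SZ, Z), add(add(SZ, SZ), add(Z, SZ)))))))
  →17  S(S(S(S(add(add(add(Z, SZ), add(Z, SZ)), mul(add(SZ, Z), add(add(SZ, SZ), add(Z, SZ))))))))
  →18  S(S(S(S(add(add(SZ, add(Z, SZ)), mul(add(SZ, Z), add(add(SZ, SZ), add(Z, SZ))))))))
  →19  S(S(S(S(add(S(add(Z, add(Z, SZ))), mul(add(SZ, Z), add(add(SZ, SZ), add(Z, SZ))))))))
  →20  S(S(S(S(S(add(add(Z, add(Z, SZ)), mul(add(SZ, Z), add(add(SZ, SZ), add(Z, SZ)))))))))
  →21  S(S(S(S(S(add(add(Z, SZ), mul(add(SZ, Z), add(add(SZ, SZ), add(Z, SZ)))))))))
  →22  S(S(S(S(S(add(SZ, mul(add(SZ, Z), add(add(SZ, SZ), add(Z, SZ)))))))))
  →23  S(S(S(S(S(S(add(Z, mul(add(SZ, Z), add(add(SZ, SZ), add(Z, SZ))))))))))
  →24  S(S(S(S(S(S(mul(add(SZ, Z), add(add(SZ, SZ), add(Z, SZ)))))))))
  →25  S(S(S(S(S(S(mul(S(add(Z, Z)), add(add(SZ, SZ), add(Z, SZ)))))))))
  →26  S(S(S(S(S(S(add(add(add(SZ, SZ), add(Z, SZ)), mul(add(Z, Z), add(add(SZ, SZ), add(Z, SZ))))))))))
  →27  S(S(S(S(S(S(add(add(S(add(Z, SZ)), add(Z, SZ)), mul(add(Z, Z), add(add(SZ, SZ), add(Z, SZ))))))))))
  →28  S(S(S(S(S(S(add(S(add(add(Z, SZ), add(Z, SZ))), mul(add(Z, Z), add(add(SZ, SZ), add(Z, SZ))))))))))
  →29  S(S(S(S(S(S(S(add(add(add(Z, SZ), add(Z, SZ)), mul(add(Z, Z), add(add(SZ, SZ), add(Z, SZ)))))))))))
  →30  S(S(S(S(S(S(S(add(add(SZ, add(Z, SZ)), mul(add(Z, Z), add(add(SZ, SZ), add(Z, SZ)))))))))))
  →31  S(S(S(S(S(S(S(add(S(add(Z, add(Z, SZ))), mul(add(Z, Z), add(add(SZ, SZ), add(Z, SZ)))))))))))
  →32  S(S(S(S(S(S(S(S(add(add(Z, add(Z, SZ)), mul(add(Z, Z), add(add(SZ, SZ), add(Z, SZ))))))))))))
  →33  S(S(S(S(S(S(S(S(add(add(Z, SZ), mul(add(Z, Z), add(add(SZ, SZ), add(Z, SZ))))))))))))
  →34  S(S(S(S(S(S(S(S(add(SZ, mul(add(Z, Z), add(add(SZ, SZ), add(Z, SZ))))))))))))
  →35  S(S(S(S(S(S(S(S(S(add(Z, mul(add(Z, Z), add(add(SZ, SZ), add(Z, SZ)))))))))))))
  →36  S(S(S(S(S(S(S(S(S(mul(add(Z, Z), add(add(SZ, SZ), add(Z, SZ))))))))))))
  →37  S(S(S(S(S(S(S(S(S(mul(Z, add(add(SZ, SZ), add(Z, SZ))))))))))))
  →38  S^9(Z)

Answer: DIFFERENT — A ⇓ S^8(Z), B ⇓ S^9(Z)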